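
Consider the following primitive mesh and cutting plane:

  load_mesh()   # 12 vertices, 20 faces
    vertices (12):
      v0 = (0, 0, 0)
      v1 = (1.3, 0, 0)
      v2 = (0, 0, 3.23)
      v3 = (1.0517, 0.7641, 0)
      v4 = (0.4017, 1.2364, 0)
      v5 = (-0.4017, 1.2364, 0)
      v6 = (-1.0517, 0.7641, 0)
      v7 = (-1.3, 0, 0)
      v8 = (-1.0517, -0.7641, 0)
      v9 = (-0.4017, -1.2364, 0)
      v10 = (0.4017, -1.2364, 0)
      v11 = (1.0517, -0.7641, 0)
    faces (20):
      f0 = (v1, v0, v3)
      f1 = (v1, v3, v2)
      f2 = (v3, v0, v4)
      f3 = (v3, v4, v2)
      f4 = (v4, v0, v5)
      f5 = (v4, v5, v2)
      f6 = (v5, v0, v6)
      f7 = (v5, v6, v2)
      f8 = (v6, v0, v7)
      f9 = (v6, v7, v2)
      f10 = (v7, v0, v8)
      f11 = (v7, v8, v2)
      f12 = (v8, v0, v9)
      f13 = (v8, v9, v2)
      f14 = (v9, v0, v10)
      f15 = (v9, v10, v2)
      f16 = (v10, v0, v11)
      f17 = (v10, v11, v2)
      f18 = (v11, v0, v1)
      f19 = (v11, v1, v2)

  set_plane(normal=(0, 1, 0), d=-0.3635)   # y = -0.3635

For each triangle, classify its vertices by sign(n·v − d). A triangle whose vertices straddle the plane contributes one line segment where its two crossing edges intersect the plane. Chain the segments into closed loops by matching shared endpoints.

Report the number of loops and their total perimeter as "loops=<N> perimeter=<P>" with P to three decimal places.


Straddling triangles (10 of 20):
  (v7,v0,v8) [++-] → (-0.500318, -0.3635, 0)–(-1.18188, -0.3635, 0)  len=0.6816
  (v7,v8,v2) [+-+] → (-1.18188, -0.3635, 0)–(-0.500318, -0.3635, 1.69341)  len=1.8254
  (v8,v0,v9) [-+-] → (-0.500318, -0.3635, 0)–(-0.118099, -0.3635, 0)  len=0.3822
  (v8,v9,v2) [--+] → (-0.118099, -0.3635, 2.28038)–(-0.500318, -0.3635, 1.69341)  len=0.7004
  (v9,v0,v10) [-+-] → (-0.118099, -0.3635, 0)–(0.118099, -0.3635, 0)  len=0.2362
  (v9,v10,v2) [--+] → (0.118099, -0.3635, 2.28038)–(-0.118099, -0.3635, 2.28038)  len=0.2362
  (v10,v0,v11) [-+-] → (0.118099, -0.3635, 0)–(0.500318, -0.3635, 0)  len=0.3822
  (v10,v11,v2) [--+] → (0.500318, -0.3635, 1.69341)–(0.118099, -0.3635, 2.28038)  len=0.7004
  (v11,v0,v1) [-++] → (0.500318, -0.3635, 0)–(1.18188, -0.3635, 0)  len=0.6816
  (v11,v1,v2) [-++] → (1.18188, -0.3635, 0)–(0.500318, -0.3635, 1.69341)  len=1.8254

Chained into 1 loop(s):
  loop 1: 10 segments, perimeter = 7.6517
Total perimeter = 7.652

loops=1 perimeter=7.652


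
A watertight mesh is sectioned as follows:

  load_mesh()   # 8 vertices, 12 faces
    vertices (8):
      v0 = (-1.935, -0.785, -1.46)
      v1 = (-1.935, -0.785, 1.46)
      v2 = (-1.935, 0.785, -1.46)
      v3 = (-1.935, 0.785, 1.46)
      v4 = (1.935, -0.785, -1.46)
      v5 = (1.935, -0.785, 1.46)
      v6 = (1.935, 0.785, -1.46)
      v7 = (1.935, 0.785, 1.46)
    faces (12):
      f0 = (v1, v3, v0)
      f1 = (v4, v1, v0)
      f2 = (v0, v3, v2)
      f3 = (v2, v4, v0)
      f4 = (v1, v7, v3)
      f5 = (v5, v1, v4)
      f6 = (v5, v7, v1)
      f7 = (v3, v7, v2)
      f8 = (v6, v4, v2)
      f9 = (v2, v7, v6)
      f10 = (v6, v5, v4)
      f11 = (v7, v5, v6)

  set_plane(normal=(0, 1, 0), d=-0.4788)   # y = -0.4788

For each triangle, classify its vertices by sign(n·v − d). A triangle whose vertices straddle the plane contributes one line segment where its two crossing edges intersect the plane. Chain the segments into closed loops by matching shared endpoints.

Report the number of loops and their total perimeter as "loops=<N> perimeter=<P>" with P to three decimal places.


Straddling triangles (8 of 12):
  (v1,v3,v0) [-+-] → (-1.935, -0.4788, 1.46)–(-1.935, -0.4788, -0.890507)  len=2.3505
  (v0,v3,v2) [-++] → (-1.935, -0.4788, -0.890507)–(-1.935, -0.4788, -1.46)  len=0.5695
  (v2,v4,v0) [+--] → (1.18023, -0.4788, -1.46)–(-1.935, -0.4788, -1.46)  len=3.1152
  (v1,v7,v3) [-++] → (-1.18023, -0.4788, 1.46)–(-1.935, -0.4788, 1.46)  len=0.7548
  (v5,v7,v1) [-+-] → (1.935, -0.4788, 1.46)–(-1.18023, -0.4788, 1.46)  len=3.1152
  (v6,v4,v2) [+-+] → (1.935, -0.4788, -1.46)–(1.18023, -0.4788, -1.46)  len=0.7548
  (v6,v5,v4) [+--] → (1.935, -0.4788, 0.890507)–(1.935, -0.4788, -1.46)  len=2.3505
  (v7,v5,v6) [+-+] → (1.935, -0.4788, 1.46)–(1.935, -0.4788, 0.890507)  len=0.5695

Chained into 1 loop(s):
  loop 1: 8 segments, perimeter = 13.5800
Total perimeter = 13.580

loops=1 perimeter=13.580


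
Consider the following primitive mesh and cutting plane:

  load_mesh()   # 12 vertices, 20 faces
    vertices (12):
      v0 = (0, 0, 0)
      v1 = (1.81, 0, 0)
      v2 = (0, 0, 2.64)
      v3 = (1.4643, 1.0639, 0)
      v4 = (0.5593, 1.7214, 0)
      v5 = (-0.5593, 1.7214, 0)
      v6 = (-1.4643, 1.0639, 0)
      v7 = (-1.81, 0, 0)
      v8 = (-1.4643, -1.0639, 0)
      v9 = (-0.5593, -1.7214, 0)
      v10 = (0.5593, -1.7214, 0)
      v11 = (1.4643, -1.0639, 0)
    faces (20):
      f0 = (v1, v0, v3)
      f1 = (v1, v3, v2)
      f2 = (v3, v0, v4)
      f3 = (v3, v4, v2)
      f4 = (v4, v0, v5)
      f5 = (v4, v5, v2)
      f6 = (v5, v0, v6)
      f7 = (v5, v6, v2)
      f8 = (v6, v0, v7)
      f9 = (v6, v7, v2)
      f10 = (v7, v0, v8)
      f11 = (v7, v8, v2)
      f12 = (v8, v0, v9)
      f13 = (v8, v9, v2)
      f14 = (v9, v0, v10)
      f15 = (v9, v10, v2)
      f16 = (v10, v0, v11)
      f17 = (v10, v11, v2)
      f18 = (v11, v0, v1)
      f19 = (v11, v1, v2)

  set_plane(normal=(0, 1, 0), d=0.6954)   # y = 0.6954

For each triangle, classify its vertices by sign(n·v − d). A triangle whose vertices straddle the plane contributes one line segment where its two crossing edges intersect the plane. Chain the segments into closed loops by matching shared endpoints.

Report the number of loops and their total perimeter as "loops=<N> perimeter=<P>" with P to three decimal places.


Straddling triangles (10 of 20):
  (v1,v0,v3) [--+] → (0.957115, 0.6954, 0)–(1.58404, 0.6954, 0)  len=0.6269
  (v1,v3,v2) [-+-] → (1.58404, 0.6954, 0)–(0.957115, 0.6954, 0.914409)  len=1.1087
  (v3,v0,v4) [+-+] → (0.957115, 0.6954, 0)–(0.225942, 0.6954, 0)  len=0.7312
  (v3,v4,v2) [++-] → (0.225942, 0.6954, 1.57351)–(0.957115, 0.6954, 0.914409)  len=0.9844
  (v4,v0,v5) [+-+] → (0.225942, 0.6954, 0)–(-0.225942, 0.6954, 0)  len=0.4519
  (v4,v5,v2) [++-] → (-0.225942, 0.6954, 1.57351)–(0.225942, 0.6954, 1.57351)  len=0.4519
  (v5,v0,v6) [+-+] → (-0.225942, 0.6954, 0)–(-0.957115, 0.6954, 0)  len=0.7312
  (v5,v6,v2) [++-] → (-0.957115, 0.6954, 0.914409)–(-0.225942, 0.6954, 1.57351)  len=0.9844
  (v6,v0,v7) [+--] → (-0.957115, 0.6954, 0)–(-1.58404, 0.6954, 0)  len=0.6269
  (v6,v7,v2) [+--] → (-1.58404, 0.6954, 0)–(-0.957115, 0.6954, 0.914409)  len=1.1087

Chained into 1 loop(s):
  loop 1: 10 segments, perimeter = 7.8061
Total perimeter = 7.806

loops=1 perimeter=7.806


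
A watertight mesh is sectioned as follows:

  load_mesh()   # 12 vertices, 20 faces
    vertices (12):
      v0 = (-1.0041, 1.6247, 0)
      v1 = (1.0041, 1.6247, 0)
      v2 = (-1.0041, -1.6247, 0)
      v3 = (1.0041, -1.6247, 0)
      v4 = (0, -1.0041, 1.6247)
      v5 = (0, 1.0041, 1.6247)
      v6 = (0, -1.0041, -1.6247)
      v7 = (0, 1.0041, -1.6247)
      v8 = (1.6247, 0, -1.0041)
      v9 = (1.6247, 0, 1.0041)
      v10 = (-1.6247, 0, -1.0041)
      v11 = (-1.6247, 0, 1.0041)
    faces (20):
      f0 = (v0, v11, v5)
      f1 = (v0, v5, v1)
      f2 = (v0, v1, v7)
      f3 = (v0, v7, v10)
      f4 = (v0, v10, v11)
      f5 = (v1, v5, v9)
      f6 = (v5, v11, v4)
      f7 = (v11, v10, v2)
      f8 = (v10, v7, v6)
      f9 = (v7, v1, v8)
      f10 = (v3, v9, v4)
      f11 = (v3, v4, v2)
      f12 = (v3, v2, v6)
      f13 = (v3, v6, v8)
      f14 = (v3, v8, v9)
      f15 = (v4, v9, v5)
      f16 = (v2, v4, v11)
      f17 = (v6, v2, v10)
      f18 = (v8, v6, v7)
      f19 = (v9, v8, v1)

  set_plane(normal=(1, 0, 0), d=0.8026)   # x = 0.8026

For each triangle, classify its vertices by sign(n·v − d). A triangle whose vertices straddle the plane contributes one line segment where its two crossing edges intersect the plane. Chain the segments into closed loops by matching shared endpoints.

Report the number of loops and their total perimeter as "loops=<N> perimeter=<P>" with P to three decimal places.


loops=1 perimeter=9.040

Straddling triangles (10 of 20):
  (v0,v5,v1) [--+] → (0.8026, 1.50016, 0.32604)–(0.8026, 1.6247, 0)  len=0.3490
  (v0,v1,v7) [-+-] → (0.8026, 1.6247, 0)–(0.8026, 1.50016, -0.32604)  len=0.3490
  (v1,v5,v9) [+-+] → (0.8026, 1.50016, 0.32604)–(0.8026, 0.508076, 1.31812)  len=1.4030
  (v7,v1,v8) [-++] → (0.8026, 1.50016, -0.32604)–(0.8026, 0.508076, -1.31812)  len=1.4030
  (v3,v9,v4) [++-] → (0.8026, -0.508076, 1.31812)–(0.8026, -1.50016, 0.32604)  len=1.4030
  (v3,v4,v2) [+--] → (0.8026, -1.50016, 0.32604)–(0.8026, -1.6247, 0)  len=0.3490
  (v3,v2,v6) [+--] → (0.8026, -1.6247, 0)–(0.8026, -1.50016, -0.32604)  len=0.3490
  (v3,v6,v8) [+-+] → (0.8026, -1.50016, -0.32604)–(0.8026, -0.508076, -1.31812)  len=1.4030
  (v4,v9,v5) [-+-] → (0.8026, -0.508076, 1.31812)–(0.8026, 0.508076, 1.31812)  len=1.0162
  (v8,v6,v7) [+--] → (0.8026, -0.508076, -1.31812)–(0.8026, 0.508076, -1.31812)  len=1.0162

Chained into 1 loop(s):
  loop 1: 10 segments, perimeter = 9.0404
Total perimeter = 9.040


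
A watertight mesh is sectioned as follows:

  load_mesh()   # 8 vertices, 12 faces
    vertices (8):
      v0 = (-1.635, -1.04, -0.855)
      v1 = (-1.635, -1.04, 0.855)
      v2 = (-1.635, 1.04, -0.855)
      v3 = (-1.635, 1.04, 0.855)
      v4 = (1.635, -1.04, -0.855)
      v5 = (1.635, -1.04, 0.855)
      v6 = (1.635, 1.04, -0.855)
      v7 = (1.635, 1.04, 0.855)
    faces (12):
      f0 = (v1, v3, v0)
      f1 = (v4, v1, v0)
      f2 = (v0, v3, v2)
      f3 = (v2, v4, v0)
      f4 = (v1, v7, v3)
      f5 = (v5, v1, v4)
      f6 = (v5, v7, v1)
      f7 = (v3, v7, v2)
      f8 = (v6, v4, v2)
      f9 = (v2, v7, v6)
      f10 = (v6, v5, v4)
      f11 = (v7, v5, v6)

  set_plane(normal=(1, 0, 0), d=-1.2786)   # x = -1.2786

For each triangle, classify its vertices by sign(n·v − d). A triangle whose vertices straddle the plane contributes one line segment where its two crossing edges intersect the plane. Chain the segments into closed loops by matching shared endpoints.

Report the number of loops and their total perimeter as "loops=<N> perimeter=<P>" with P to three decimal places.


Straddling triangles (8 of 12):
  (v4,v1,v0) [+--] → (-1.2786, -1.04, 0.668626)–(-1.2786, -1.04, -0.855)  len=1.5236
  (v2,v4,v0) [-+-] → (-1.2786, 0.813299, -0.855)–(-1.2786, -1.04, -0.855)  len=1.8533
  (v1,v7,v3) [-+-] → (-1.2786, -0.813299, 0.855)–(-1.2786, 1.04, 0.855)  len=1.8533
  (v5,v1,v4) [+-+] → (-1.2786, -1.04, 0.855)–(-1.2786, -1.04, 0.668626)  len=0.1864
  (v5,v7,v1) [++-] → (-1.2786, -0.813299, 0.855)–(-1.2786, -1.04, 0.855)  len=0.2267
  (v3,v7,v2) [-+-] → (-1.2786, 1.04, 0.855)–(-1.2786, 1.04, -0.668626)  len=1.5236
  (v6,v4,v2) [++-] → (-1.2786, 0.813299, -0.855)–(-1.2786, 1.04, -0.855)  len=0.2267
  (v2,v7,v6) [-++] → (-1.2786, 1.04, -0.668626)–(-1.2786, 1.04, -0.855)  len=0.1864

Chained into 1 loop(s):
  loop 1: 8 segments, perimeter = 7.5800
Total perimeter = 7.580

loops=1 perimeter=7.580


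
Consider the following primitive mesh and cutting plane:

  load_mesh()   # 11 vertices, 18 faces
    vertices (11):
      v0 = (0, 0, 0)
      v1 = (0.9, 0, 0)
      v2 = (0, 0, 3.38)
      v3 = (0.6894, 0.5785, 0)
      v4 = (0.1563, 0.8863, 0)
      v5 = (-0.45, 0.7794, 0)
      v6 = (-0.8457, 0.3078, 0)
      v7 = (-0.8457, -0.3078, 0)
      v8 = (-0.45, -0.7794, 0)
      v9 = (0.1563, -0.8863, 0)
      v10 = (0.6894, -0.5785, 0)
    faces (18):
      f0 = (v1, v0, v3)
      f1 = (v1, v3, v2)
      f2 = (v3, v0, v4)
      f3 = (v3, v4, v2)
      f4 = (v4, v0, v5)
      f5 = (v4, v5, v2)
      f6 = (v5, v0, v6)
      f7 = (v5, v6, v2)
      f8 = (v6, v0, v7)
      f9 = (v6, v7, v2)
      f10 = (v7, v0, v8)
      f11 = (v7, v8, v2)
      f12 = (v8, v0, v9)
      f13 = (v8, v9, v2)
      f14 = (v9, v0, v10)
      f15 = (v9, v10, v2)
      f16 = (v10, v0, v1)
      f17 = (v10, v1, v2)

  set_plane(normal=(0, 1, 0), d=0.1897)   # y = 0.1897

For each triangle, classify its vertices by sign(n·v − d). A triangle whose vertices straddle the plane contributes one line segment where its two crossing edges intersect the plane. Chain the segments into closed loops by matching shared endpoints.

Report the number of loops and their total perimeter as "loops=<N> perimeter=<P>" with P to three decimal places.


Straddling triangles (10 of 18):
  (v1,v0,v3) [--+] → (0.226066, 0.1897, 0)–(0.830941, 0.1897, 0)  len=0.6049
  (v1,v3,v2) [-+-] → (0.830941, 0.1897, 0)–(0.226066, 0.1897, 2.27164)  len=2.3508
  (v3,v0,v4) [+-+] → (0.226066, 0.1897, 0)–(0.0334538, 0.1897, 0)  len=0.1926
  (v3,v4,v2) [++-] → (0.0334538, 0.1897, 2.65656)–(0.226066, 0.1897, 2.27164)  len=0.4304
  (v4,v0,v5) [+-+] → (0.0334538, 0.1897, 0)–(-0.109527, 0.1897, 0)  len=0.1430
  (v4,v5,v2) [++-] → (-0.109527, 0.1897, 2.55733)–(0.0334538, 0.1897, 2.65656)  len=0.1740
  (v5,v0,v6) [+-+] → (-0.109527, 0.1897, 0)–(-0.521213, 0.1897, 0)  len=0.4117
  (v5,v6,v2) [++-] → (-0.521213, 0.1897, 1.29687)–(-0.109527, 0.1897, 2.55733)  len=1.3260
  (v6,v0,v7) [+--] → (-0.521213, 0.1897, 0)–(-0.8457, 0.1897, 0)  len=0.3245
  (v6,v7,v2) [+--] → (-0.8457, 0.1897, 0)–(-0.521213, 0.1897, 1.29687)  len=1.3369

Chained into 1 loop(s):
  loop 1: 10 segments, perimeter = 7.2947
Total perimeter = 7.295

loops=1 perimeter=7.295


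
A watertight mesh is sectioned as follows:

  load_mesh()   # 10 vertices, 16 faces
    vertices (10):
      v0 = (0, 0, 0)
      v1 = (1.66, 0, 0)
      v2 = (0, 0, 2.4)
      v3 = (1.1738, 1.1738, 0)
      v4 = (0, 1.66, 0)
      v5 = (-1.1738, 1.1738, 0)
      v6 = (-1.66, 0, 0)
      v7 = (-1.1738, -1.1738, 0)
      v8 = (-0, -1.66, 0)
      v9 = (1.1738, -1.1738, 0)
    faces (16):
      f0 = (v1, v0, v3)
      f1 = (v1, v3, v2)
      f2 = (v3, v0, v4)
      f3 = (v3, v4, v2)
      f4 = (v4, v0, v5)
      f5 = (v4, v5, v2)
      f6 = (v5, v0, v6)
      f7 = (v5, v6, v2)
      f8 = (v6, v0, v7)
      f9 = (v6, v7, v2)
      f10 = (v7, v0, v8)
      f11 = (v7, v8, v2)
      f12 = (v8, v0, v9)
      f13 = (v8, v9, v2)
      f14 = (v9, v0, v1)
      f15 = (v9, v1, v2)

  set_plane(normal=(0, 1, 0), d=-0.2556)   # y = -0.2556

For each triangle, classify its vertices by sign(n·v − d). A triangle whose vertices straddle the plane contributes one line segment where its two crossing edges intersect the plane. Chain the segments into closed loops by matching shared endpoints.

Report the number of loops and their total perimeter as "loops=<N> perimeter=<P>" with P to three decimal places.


Straddling triangles (8 of 16):
  (v6,v0,v7) [++-] → (-0.2556, -0.2556, 0)–(-1.55413, -0.2556, 0)  len=1.2985
  (v6,v7,v2) [+-+] → (-1.55413, -0.2556, 0)–(-0.2556, -0.2556, 1.87739)  len=2.2827
  (v7,v0,v8) [-+-] → (-0.2556, -0.2556, 0)–(0, -0.2556, 0)  len=0.2556
  (v7,v8,v2) [--+] → (0, -0.2556, 2.03046)–(-0.2556, -0.2556, 1.87739)  len=0.2979
  (v8,v0,v9) [-+-] → (0, -0.2556, 0)–(0.2556, -0.2556, 0)  len=0.2556
  (v8,v9,v2) [--+] → (0.2556, -0.2556, 1.87739)–(0, -0.2556, 2.03046)  len=0.2979
  (v9,v0,v1) [-++] → (0.2556, -0.2556, 0)–(1.55413, -0.2556, 0)  len=1.2985
  (v9,v1,v2) [-++] → (1.55413, -0.2556, 0)–(0.2556, -0.2556, 1.87739)  len=2.2827

Chained into 1 loop(s):
  loop 1: 8 segments, perimeter = 8.2695
Total perimeter = 8.270

loops=1 perimeter=8.270


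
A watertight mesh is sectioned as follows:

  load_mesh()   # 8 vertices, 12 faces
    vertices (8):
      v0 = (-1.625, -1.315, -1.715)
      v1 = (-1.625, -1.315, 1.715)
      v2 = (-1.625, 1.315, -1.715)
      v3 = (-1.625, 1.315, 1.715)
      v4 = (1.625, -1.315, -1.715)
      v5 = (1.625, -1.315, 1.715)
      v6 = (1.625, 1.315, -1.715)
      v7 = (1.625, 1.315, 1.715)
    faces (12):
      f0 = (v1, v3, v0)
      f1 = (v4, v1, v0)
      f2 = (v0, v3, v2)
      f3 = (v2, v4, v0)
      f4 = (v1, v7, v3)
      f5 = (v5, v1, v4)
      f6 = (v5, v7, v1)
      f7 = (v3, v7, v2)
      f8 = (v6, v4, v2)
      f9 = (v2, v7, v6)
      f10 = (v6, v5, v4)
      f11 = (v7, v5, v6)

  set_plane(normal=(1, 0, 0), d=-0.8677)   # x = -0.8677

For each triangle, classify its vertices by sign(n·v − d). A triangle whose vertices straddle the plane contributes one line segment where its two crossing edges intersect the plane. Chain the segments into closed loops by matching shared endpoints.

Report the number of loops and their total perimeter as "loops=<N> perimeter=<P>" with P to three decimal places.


Straddling triangles (8 of 12):
  (v4,v1,v0) [+--] → (-0.8677, -1.315, 0.915757)–(-0.8677, -1.315, -1.715)  len=2.6308
  (v2,v4,v0) [-+-] → (-0.8677, 0.70217, -1.715)–(-0.8677, -1.315, -1.715)  len=2.0172
  (v1,v7,v3) [-+-] → (-0.8677, -0.70217, 1.715)–(-0.8677, 1.315, 1.715)  len=2.0172
  (v5,v1,v4) [+-+] → (-0.8677, -1.315, 1.715)–(-0.8677, -1.315, 0.915757)  len=0.7992
  (v5,v7,v1) [++-] → (-0.8677, -0.70217, 1.715)–(-0.8677, -1.315, 1.715)  len=0.6128
  (v3,v7,v2) [-+-] → (-0.8677, 1.315, 1.715)–(-0.8677, 1.315, -0.915757)  len=2.6308
  (v6,v4,v2) [++-] → (-0.8677, 0.70217, -1.715)–(-0.8677, 1.315, -1.715)  len=0.6128
  (v2,v7,v6) [-++] → (-0.8677, 1.315, -0.915757)–(-0.8677, 1.315, -1.715)  len=0.7992

Chained into 1 loop(s):
  loop 1: 8 segments, perimeter = 12.1200
Total perimeter = 12.120

loops=1 perimeter=12.120


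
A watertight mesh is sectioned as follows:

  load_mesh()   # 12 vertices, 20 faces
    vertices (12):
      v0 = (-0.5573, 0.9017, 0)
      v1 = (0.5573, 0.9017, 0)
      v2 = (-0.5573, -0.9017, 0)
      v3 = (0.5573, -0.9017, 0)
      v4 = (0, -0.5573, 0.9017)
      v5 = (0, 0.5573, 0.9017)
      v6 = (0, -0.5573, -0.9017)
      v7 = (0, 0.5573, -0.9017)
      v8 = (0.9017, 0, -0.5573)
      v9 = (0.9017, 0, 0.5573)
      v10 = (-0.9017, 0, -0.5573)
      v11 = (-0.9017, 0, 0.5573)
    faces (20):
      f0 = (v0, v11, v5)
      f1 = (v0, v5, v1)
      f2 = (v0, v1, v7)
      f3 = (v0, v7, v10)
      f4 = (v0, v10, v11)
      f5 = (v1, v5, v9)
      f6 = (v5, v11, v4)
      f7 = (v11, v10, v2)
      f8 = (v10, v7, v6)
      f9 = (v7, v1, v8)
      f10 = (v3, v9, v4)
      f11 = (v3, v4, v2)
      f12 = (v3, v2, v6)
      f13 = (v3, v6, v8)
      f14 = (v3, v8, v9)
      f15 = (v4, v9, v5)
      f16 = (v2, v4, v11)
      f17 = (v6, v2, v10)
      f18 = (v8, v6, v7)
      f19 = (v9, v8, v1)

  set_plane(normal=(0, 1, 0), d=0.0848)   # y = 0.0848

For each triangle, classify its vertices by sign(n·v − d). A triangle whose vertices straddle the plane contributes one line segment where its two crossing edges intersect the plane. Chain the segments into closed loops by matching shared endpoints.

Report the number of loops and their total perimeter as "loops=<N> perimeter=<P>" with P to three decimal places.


loops=1 perimeter=5.886

Straddling triangles (10 of 20):
  (v0,v11,v5) [+-+] → (-0.869311, 0.0848, 0.504889)–(-0.764495, 0.0848, 0.609705)  len=0.1482
  (v0,v7,v10) [++-] → (-0.764495, 0.0848, -0.609705)–(-0.869311, 0.0848, -0.504889)  len=0.1482
  (v0,v10,v11) [+--] → (-0.869311, 0.0848, -0.504889)–(-0.869311, 0.0848, 0.504889)  len=1.0098
  (v1,v5,v9) [++-] → (0.764495, 0.0848, 0.609705)–(0.869311, 0.0848, 0.504889)  len=0.1482
  (v5,v11,v4) [+--] → (-0.764495, 0.0848, 0.609705)–(0, 0.0848, 0.9017)  len=0.8184
  (v10,v7,v6) [-+-] → (-0.764495, 0.0848, -0.609705)–(0, 0.0848, -0.9017)  len=0.8184
  (v7,v1,v8) [++-] → (0.869311, 0.0848, -0.504889)–(0.764495, 0.0848, -0.609705)  len=0.1482
  (v4,v9,v5) [--+] → (0.764495, 0.0848, 0.609705)–(0, 0.0848, 0.9017)  len=0.8184
  (v8,v6,v7) [--+] → (0, 0.0848, -0.9017)–(0.764495, 0.0848, -0.609705)  len=0.8184
  (v9,v8,v1) [--+] → (0.869311, 0.0848, -0.504889)–(0.869311, 0.0848, 0.504889)  len=1.0098

Chained into 1 loop(s):
  loop 1: 10 segments, perimeter = 5.8859
Total perimeter = 5.886


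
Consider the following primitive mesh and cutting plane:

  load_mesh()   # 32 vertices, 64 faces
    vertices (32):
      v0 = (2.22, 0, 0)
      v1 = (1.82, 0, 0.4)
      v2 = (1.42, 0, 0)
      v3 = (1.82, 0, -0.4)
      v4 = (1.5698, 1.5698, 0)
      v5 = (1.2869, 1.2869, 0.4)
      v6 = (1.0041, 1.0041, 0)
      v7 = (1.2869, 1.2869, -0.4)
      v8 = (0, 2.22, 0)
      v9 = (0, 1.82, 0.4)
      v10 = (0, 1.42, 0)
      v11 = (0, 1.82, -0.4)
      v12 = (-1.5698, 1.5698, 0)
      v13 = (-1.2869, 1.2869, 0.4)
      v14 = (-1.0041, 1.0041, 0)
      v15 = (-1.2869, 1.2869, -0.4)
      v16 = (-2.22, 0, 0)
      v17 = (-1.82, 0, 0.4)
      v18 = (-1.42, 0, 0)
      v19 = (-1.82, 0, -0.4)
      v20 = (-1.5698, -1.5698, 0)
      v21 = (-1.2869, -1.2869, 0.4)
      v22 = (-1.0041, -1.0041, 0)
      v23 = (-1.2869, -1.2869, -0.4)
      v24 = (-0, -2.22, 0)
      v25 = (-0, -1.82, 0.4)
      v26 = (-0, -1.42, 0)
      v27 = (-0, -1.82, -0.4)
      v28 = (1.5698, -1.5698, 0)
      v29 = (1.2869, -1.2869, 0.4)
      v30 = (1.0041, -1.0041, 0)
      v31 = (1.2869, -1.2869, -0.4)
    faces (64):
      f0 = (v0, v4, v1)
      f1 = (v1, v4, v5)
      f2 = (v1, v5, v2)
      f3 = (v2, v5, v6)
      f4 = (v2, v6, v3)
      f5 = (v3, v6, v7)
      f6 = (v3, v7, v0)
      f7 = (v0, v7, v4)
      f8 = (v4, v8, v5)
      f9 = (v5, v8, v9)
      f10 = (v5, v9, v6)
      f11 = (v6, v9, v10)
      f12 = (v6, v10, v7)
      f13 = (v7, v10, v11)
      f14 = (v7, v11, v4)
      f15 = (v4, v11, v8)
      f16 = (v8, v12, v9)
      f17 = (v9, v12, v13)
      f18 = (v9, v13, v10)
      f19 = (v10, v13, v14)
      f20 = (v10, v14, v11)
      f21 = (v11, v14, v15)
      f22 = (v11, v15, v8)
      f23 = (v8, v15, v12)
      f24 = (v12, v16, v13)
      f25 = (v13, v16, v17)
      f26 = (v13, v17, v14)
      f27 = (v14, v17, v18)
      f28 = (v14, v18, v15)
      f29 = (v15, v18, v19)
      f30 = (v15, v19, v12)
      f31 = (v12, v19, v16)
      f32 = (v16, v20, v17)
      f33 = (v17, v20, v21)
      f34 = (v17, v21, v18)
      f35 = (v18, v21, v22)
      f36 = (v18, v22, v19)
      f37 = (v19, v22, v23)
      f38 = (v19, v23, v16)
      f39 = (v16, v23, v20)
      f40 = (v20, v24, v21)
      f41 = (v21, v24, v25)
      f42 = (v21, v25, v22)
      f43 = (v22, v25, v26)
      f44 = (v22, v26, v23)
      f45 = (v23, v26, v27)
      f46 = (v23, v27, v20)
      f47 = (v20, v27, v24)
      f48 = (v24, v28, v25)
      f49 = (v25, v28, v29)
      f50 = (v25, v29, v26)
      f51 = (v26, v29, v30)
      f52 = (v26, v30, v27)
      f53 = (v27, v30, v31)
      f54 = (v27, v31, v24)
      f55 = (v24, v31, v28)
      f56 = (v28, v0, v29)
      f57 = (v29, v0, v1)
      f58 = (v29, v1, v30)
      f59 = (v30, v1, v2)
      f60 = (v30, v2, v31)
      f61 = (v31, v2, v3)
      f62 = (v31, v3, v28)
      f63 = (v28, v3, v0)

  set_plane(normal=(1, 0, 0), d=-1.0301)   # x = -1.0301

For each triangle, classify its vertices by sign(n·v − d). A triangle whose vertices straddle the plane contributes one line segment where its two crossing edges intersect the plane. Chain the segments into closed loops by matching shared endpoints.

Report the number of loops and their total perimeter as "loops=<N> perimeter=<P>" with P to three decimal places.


Straddling triangles (20 of 64):
  (v8,v12,v9) [+-+] → (-1.0301, 1.79334, 0)–(-1.0301, 1.65582, 0.137521)  len=0.1945
  (v9,v12,v13) [+--] → (-1.0301, 1.65582, 0.137521)–(-1.0301, 1.39328, 0.4)  len=0.3712
  (v9,v13,v10) [+-+] → (-1.0301, 1.39328, 0.4)–(-1.0301, 1.31346, 0.32018)  len=0.1129
  (v10,v13,v14) [+-+] → (-1.0301, 1.31346, 0.32018)–(-1.0301, 1.0301, 0.0367751)  len=0.4008
  (v11,v14,v15) [++-] → (-1.0301, 1.0301, -0.0367751)–(-1.0301, 1.39328, -0.4)  len=0.5136
  (v11,v15,v8) [+-+] → (-1.0301, 1.39328, -0.4)–(-1.0301, 1.4731, -0.32018)  len=0.1129
  (v8,v15,v12) [+--] → (-1.0301, 1.4731, -0.32018)–(-1.0301, 1.79334, 0)  len=0.4528
  (v13,v17,v14) [--+] → (-1.0301, 0.972103, 0.0127467)–(-1.0301, 1.0301, 0.0367751)  len=0.0628
  (v14,v17,v18) [+--] → (-1.0301, 0.972103, 0.0127467)–(-1.0301, 0.941329, 0)  len=0.0333
  (v14,v18,v15) [+--] → (-1.0301, 0.941329, 0)–(-1.0301, 1.0301, -0.0367751)  len=0.0961
  (v18,v21,v22) [--+] → (-1.0301, -1.0301, 0.0367751)–(-1.0301, -0.941329, 0)  len=0.0961
  (v18,v22,v19) [-+-] → (-1.0301, -0.941329, 0)–(-1.0301, -0.972103, -0.0127467)  len=0.0333
  (v19,v22,v23) [-+-] → (-1.0301, -0.972103, -0.0127467)–(-1.0301, -1.0301, -0.0367751)  len=0.0628
  (v20,v24,v21) [-+-] → (-1.0301, -1.79334, 0)–(-1.0301, -1.4731, 0.32018)  len=0.4528
  (v21,v24,v25) [-++] → (-1.0301, -1.4731, 0.32018)–(-1.0301, -1.39328, 0.4)  len=0.1129
  (v21,v25,v22) [-++] → (-1.0301, -1.39328, 0.4)–(-1.0301, -1.0301, 0.0367751)  len=0.5136
  (v22,v26,v23) [++-] → (-1.0301, -1.31346, -0.32018)–(-1.0301, -1.0301, -0.0367751)  len=0.4008
  (v23,v26,v27) [-++] → (-1.0301, -1.31346, -0.32018)–(-1.0301, -1.39328, -0.4)  len=0.1129
  (v23,v27,v20) [-+-] → (-1.0301, -1.39328, -0.4)–(-1.0301, -1.65582, -0.137521)  len=0.3712
  (v20,v27,v24) [-++] → (-1.0301, -1.65582, -0.137521)–(-1.0301, -1.79334, 0)  len=0.1945

Chained into 2 loop(s):
  loop 1: 10 segments, perimeter = 2.3509
  loop 2: 10 segments, perimeter = 2.3509
Total perimeter = 4.702

loops=2 perimeter=4.702


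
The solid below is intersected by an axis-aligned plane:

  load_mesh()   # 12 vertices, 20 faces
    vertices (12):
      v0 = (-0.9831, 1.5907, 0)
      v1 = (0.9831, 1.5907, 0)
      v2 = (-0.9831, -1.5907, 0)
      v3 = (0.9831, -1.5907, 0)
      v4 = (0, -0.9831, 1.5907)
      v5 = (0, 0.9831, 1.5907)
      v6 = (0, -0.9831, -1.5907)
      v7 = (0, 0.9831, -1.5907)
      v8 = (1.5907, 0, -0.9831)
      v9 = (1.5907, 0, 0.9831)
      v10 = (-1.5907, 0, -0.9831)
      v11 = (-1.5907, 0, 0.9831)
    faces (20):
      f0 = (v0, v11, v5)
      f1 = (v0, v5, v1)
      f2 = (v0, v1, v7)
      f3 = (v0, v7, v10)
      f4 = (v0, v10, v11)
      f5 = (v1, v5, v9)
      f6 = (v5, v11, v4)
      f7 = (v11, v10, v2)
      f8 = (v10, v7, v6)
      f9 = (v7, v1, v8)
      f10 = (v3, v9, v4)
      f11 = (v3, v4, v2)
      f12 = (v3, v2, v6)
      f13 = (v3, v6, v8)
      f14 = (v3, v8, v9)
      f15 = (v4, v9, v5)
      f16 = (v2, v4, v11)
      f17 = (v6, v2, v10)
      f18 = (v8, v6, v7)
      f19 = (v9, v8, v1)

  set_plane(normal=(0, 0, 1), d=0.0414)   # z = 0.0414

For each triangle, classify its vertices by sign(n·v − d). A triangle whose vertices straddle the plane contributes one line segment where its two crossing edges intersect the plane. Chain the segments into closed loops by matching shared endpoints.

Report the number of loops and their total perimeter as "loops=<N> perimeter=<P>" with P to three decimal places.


loops=1 perimeter=10.644

Straddling triangles (10 of 20):
  (v0,v11,v5) [-++] → (-1.00869, 1.52371, 0.0414)–(-0.957514, 1.57489, 0.0414)  len=0.0724
  (v0,v5,v1) [-+-] → (-0.957514, 1.57489, 0.0414)–(0.957514, 1.57489, 0.0414)  len=1.9150
  (v0,v10,v11) [--+] → (-1.5907, 0, 0.0414)–(-1.00869, 1.52371, 0.0414)  len=1.6311
  (v1,v5,v9) [-++] → (0.957514, 1.57489, 0.0414)–(1.00869, 1.52371, 0.0414)  len=0.0724
  (v11,v10,v2) [+--] → (-1.5907, 0, 0.0414)–(-1.00869, -1.52371, 0.0414)  len=1.6311
  (v3,v9,v4) [-++] → (1.00869, -1.52371, 0.0414)–(0.957514, -1.57489, 0.0414)  len=0.0724
  (v3,v4,v2) [-+-] → (0.957514, -1.57489, 0.0414)–(-0.957514, -1.57489, 0.0414)  len=1.9150
  (v3,v8,v9) [--+] → (1.5907, 0, 0.0414)–(1.00869, -1.52371, 0.0414)  len=1.6311
  (v2,v4,v11) [-++] → (-0.957514, -1.57489, 0.0414)–(-1.00869, -1.52371, 0.0414)  len=0.0724
  (v9,v8,v1) [+--] → (1.5907, 0, 0.0414)–(1.00869, 1.52371, 0.0414)  len=1.6311

Chained into 1 loop(s):
  loop 1: 10 segments, perimeter = 10.6439
Total perimeter = 10.644


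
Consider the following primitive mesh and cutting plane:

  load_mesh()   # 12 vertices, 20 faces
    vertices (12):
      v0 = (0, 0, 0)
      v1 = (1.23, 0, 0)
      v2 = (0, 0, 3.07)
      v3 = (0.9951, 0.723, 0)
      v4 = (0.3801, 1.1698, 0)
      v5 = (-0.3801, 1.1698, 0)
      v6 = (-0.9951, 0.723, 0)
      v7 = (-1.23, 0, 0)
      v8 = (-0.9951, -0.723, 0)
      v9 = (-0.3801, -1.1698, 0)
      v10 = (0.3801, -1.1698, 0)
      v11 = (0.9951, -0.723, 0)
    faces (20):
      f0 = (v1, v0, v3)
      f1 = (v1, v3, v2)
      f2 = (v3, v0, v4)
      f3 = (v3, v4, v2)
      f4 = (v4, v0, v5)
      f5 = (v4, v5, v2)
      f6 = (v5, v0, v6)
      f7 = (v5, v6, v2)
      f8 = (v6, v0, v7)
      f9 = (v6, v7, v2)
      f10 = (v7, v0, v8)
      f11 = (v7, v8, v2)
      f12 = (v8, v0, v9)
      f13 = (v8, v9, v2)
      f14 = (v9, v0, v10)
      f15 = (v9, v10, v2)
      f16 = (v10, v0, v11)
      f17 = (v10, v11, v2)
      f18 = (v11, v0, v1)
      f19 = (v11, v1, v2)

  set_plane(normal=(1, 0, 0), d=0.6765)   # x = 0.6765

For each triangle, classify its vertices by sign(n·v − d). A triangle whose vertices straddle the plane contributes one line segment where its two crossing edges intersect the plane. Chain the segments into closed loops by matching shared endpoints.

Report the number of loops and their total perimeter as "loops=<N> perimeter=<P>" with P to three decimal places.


loops=1 perimeter=5.348

Straddling triangles (8 of 20):
  (v1,v0,v3) [+-+] → (0.6765, 0, 0)–(0.6765, 0.491518, 0)  len=0.4915
  (v1,v3,v2) [++-] → (0.6765, 0.491518, 0.982918)–(0.6765, 0, 1.3815)  len=0.6328
  (v3,v0,v4) [+--] → (0.6765, 0.491518, 0)–(0.6765, 0.954464, 0)  len=0.4629
  (v3,v4,v2) [+--] → (0.6765, 0.954464, 0)–(0.6765, 0.491518, 0.982918)  len=1.0865
  (v10,v0,v11) [--+] → (0.6765, -0.491518, 0)–(0.6765, -0.954464, 0)  len=0.4629
  (v10,v11,v2) [-+-] → (0.6765, -0.954464, 0)–(0.6765, -0.491518, 0.982918)  len=1.0865
  (v11,v0,v1) [+-+] → (0.6765, -0.491518, 0)–(0.6765, 0, 0)  len=0.4915
  (v11,v1,v2) [++-] → (0.6765, 0, 1.3815)–(0.6765, -0.491518, 0.982918)  len=0.6328

Chained into 1 loop(s):
  loop 1: 8 segments, perimeter = 5.3475
Total perimeter = 5.348


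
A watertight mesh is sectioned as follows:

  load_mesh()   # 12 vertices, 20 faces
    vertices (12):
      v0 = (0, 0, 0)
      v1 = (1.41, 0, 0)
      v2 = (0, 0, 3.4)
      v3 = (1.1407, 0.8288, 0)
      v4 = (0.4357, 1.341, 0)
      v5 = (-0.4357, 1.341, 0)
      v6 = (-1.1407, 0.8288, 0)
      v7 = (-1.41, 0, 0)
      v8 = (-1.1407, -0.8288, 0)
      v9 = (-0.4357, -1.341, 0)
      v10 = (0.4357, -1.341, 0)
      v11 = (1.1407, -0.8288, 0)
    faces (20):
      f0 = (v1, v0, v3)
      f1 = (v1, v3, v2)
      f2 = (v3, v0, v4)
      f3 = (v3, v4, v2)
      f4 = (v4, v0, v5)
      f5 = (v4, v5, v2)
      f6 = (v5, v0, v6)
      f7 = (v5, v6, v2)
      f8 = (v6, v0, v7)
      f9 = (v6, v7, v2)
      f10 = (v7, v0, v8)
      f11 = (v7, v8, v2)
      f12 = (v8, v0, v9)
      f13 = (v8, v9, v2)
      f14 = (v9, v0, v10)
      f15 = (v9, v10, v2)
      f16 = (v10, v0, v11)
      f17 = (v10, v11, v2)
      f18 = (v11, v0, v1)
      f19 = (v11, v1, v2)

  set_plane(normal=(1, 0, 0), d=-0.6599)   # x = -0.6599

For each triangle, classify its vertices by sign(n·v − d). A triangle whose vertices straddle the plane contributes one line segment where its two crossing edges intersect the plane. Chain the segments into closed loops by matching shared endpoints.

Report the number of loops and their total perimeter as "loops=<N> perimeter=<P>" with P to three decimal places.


Straddling triangles (8 of 20):
  (v5,v0,v6) [++-] → (-0.6599, 0.479464, 0)–(-0.6599, 1.17811, 0)  len=0.6986
  (v5,v6,v2) [+-+] → (-0.6599, 1.17811, 0)–(-0.6599, 0.479464, 1.43308)  len=1.5943
  (v6,v0,v7) [-+-] → (-0.6599, 0.479464, 0)–(-0.6599, 0, 0)  len=0.4795
  (v6,v7,v2) [--+] → (-0.6599, 0, 1.80875)–(-0.6599, 0.479464, 1.43308)  len=0.6091
  (v7,v0,v8) [-+-] → (-0.6599, 0, 0)–(-0.6599, -0.479464, 0)  len=0.4795
  (v7,v8,v2) [--+] → (-0.6599, -0.479464, 1.43308)–(-0.6599, 0, 1.80875)  len=0.6091
  (v8,v0,v9) [-++] → (-0.6599, -0.479464, 0)–(-0.6599, -1.17811, 0)  len=0.6986
  (v8,v9,v2) [-++] → (-0.6599, -1.17811, 0)–(-0.6599, -0.479464, 1.43308)  len=1.5943

Chained into 1 loop(s):
  loop 1: 8 segments, perimeter = 6.7631
Total perimeter = 6.763

loops=1 perimeter=6.763


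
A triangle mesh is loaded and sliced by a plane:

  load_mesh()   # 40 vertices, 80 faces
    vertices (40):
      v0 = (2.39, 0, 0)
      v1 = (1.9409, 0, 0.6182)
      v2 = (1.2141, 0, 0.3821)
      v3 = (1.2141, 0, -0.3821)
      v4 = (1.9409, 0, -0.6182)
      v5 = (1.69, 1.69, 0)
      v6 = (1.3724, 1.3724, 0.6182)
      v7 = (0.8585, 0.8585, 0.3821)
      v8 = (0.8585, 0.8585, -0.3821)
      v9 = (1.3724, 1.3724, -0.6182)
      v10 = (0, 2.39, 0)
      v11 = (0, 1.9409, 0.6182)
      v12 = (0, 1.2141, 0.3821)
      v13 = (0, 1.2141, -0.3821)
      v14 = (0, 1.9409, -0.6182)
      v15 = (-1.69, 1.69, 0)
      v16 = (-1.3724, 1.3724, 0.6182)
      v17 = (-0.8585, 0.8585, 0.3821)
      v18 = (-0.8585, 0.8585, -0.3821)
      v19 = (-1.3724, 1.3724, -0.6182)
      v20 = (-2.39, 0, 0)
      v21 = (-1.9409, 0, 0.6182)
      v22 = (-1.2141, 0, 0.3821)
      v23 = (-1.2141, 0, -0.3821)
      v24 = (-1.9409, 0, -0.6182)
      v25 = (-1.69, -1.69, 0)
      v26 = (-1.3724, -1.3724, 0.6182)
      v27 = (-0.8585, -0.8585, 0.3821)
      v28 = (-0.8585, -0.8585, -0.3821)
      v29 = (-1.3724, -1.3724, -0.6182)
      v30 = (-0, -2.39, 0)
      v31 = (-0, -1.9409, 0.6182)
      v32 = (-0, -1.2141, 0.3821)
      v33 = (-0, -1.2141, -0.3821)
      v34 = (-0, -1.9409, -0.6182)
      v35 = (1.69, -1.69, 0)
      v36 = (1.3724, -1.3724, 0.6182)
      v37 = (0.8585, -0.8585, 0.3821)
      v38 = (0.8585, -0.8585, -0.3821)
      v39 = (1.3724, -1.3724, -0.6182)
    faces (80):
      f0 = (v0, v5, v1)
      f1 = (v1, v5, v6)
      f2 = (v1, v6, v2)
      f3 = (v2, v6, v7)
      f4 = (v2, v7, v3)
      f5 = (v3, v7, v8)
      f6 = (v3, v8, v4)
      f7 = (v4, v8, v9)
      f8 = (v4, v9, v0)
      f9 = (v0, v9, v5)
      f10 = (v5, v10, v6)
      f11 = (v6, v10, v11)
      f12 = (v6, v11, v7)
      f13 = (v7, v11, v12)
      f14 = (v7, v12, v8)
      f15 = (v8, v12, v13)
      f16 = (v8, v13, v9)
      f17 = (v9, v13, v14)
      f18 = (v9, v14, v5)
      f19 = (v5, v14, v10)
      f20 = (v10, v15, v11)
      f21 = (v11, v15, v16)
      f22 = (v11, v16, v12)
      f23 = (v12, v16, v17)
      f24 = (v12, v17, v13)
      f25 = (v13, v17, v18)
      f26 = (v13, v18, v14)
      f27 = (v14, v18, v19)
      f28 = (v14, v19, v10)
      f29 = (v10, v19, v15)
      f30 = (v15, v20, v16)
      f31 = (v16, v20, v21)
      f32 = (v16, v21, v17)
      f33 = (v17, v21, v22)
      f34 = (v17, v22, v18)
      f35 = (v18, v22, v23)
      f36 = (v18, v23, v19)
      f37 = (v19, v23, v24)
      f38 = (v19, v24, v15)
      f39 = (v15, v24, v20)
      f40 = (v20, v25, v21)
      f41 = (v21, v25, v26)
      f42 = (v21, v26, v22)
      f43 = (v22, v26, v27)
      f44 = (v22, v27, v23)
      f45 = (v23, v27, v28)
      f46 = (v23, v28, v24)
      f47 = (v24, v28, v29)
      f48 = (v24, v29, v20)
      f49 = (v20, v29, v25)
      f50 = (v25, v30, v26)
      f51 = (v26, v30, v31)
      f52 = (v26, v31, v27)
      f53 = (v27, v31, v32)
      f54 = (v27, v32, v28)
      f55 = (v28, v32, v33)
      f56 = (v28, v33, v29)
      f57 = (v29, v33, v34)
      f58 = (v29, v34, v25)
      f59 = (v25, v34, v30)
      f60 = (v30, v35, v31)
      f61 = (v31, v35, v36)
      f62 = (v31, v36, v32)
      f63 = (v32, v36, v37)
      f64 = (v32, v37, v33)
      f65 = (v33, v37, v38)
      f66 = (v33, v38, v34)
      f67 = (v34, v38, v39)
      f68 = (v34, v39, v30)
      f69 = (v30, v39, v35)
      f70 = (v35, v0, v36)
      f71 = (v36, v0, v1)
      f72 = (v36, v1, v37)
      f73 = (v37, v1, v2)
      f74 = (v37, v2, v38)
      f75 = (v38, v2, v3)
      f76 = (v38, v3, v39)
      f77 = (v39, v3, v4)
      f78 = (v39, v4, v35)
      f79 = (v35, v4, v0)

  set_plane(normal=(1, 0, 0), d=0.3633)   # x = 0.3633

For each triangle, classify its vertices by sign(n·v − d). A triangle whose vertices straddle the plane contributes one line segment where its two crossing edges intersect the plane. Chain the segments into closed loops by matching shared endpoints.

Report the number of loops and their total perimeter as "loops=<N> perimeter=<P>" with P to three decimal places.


Straddling triangles (20 of 80):
  (v5,v10,v6) [+-+] → (0.3633, 2.23952, 0)–(0.3633, 2.12062, 0.163649)  len=0.2023
  (v6,v10,v11) [+--] → (0.3633, 2.12062, 0.163649)–(0.3633, 1.79041, 0.6182)  len=0.5618
  (v6,v11,v7) [+-+] → (0.3633, 1.79041, 0.6182)–(0.3633, 1.48285, 0.518287)  len=0.3234
  (v7,v11,v12) [+--] → (0.3633, 1.48285, 0.518287)–(0.3633, 1.06362, 0.3821)  len=0.4408
  (v7,v12,v8) [+-+] → (0.3633, 1.06362, 0.3821)–(0.3633, 1.06362, 0.0587059)  len=0.3234
  (v8,v12,v13) [+--] → (0.3633, 1.06362, 0.0587059)–(0.3633, 1.06362, -0.3821)  len=0.4408
  (v8,v13,v9) [+-+] → (0.3633, 1.06362, -0.3821)–(0.3633, 1.256, -0.4446)  len=0.2023
  (v9,v13,v14) [+--] → (0.3633, 1.256, -0.4446)–(0.3633, 1.79041, -0.6182)  len=0.5619
  (v9,v14,v5) [+-+] → (0.3633, 1.79041, -0.6182)–(0.3633, 1.88696, -0.485305)  len=0.1643
  (v5,v14,v10) [+--] → (0.3633, 1.88696, -0.485305)–(0.3633, 2.23952, 0)  len=0.5998
  (v30,v35,v31) [-+-] → (0.3633, -2.23952, 0)–(0.3633, -1.88696, 0.485305)  len=0.5998
  (v31,v35,v36) [-++] → (0.3633, -1.88696, 0.485305)–(0.3633, -1.79041, 0.6182)  len=0.1643
  (v31,v36,v32) [-+-] → (0.3633, -1.79041, 0.6182)–(0.3633, -1.256, 0.4446)  len=0.5619
  (v32,v36,v37) [-++] → (0.3633, -1.256, 0.4446)–(0.3633, -1.06362, 0.3821)  len=0.2023
  (v32,v37,v33) [-+-] → (0.3633, -1.06362, 0.3821)–(0.3633, -1.06362, -0.0587059)  len=0.4408
  (v33,v37,v38) [-++] → (0.3633, -1.06362, -0.0587059)–(0.3633, -1.06362, -0.3821)  len=0.3234
  (v33,v38,v34) [-+-] → (0.3633, -1.06362, -0.3821)–(0.3633, -1.48285, -0.518287)  len=0.4408
  (v34,v38,v39) [-++] → (0.3633, -1.48285, -0.518287)–(0.3633, -1.79041, -0.6182)  len=0.3234
  (v34,v39,v30) [-+-] → (0.3633, -1.79041, -0.6182)–(0.3633, -2.12062, -0.163649)  len=0.5618
  (v30,v39,v35) [-++] → (0.3633, -2.12062, -0.163649)–(0.3633, -2.23952, 0)  len=0.2023

Chained into 2 loop(s):
  loop 1: 10 segments, perimeter = 3.8208
  loop 2: 10 segments, perimeter = 3.8208
Total perimeter = 7.642

loops=2 perimeter=7.642


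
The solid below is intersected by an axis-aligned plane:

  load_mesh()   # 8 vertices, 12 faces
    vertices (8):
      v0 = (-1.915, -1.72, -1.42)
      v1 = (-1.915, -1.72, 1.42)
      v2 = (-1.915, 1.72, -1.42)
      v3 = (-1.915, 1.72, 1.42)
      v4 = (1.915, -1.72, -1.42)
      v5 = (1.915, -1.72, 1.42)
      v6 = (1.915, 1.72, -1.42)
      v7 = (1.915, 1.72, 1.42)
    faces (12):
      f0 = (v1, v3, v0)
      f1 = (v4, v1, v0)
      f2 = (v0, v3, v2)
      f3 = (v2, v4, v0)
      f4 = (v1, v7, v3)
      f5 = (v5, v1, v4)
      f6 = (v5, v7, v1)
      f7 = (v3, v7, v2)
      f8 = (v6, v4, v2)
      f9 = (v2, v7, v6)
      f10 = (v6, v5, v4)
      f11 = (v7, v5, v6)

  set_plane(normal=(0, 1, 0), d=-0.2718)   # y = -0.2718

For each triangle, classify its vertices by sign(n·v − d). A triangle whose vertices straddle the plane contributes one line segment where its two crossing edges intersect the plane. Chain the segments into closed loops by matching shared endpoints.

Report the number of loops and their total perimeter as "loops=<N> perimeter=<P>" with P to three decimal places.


loops=1 perimeter=13.340

Straddling triangles (8 of 12):
  (v1,v3,v0) [-+-] → (-1.915, -0.2718, 1.42)–(-1.915, -0.2718, -0.224393)  len=1.6444
  (v0,v3,v2) [-++] → (-1.915, -0.2718, -0.224393)–(-1.915, -0.2718, -1.42)  len=1.1956
  (v2,v4,v0) [+--] → (0.302615, -0.2718, -1.42)–(-1.915, -0.2718, -1.42)  len=2.2176
  (v1,v7,v3) [-++] → (-0.302615, -0.2718, 1.42)–(-1.915, -0.2718, 1.42)  len=1.6124
  (v5,v7,v1) [-+-] → (1.915, -0.2718, 1.42)–(-0.302615, -0.2718, 1.42)  len=2.2176
  (v6,v4,v2) [+-+] → (1.915, -0.2718, -1.42)–(0.302615, -0.2718, -1.42)  len=1.6124
  (v6,v5,v4) [+--] → (1.915, -0.2718, 0.224393)–(1.915, -0.2718, -1.42)  len=1.6444
  (v7,v5,v6) [+-+] → (1.915, -0.2718, 1.42)–(1.915, -0.2718, 0.224393)  len=1.1956

Chained into 1 loop(s):
  loop 1: 8 segments, perimeter = 13.3400
Total perimeter = 13.340


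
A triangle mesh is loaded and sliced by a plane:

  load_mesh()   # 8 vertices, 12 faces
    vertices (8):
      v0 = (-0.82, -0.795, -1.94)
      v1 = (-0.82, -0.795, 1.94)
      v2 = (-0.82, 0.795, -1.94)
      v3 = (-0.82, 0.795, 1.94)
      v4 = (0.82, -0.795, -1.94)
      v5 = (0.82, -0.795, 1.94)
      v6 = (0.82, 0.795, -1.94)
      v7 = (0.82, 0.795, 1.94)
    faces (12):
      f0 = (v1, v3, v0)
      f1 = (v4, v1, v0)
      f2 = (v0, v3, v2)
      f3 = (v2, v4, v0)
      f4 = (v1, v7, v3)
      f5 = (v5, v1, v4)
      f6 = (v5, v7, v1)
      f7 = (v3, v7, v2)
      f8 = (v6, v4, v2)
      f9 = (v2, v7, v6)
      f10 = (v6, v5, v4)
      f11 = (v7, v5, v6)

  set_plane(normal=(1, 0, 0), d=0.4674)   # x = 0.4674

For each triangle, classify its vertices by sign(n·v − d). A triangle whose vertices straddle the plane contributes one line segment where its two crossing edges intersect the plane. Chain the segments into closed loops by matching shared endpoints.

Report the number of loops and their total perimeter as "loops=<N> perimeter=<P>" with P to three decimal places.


Straddling triangles (8 of 12):
  (v4,v1,v0) [+--] → (0.4674, -0.795, -1.1058)–(0.4674, -0.795, -1.94)  len=0.8342
  (v2,v4,v0) [-+-] → (0.4674, -0.45315, -1.94)–(0.4674, -0.795, -1.94)  len=0.3419
  (v1,v7,v3) [-+-] → (0.4674, 0.45315, 1.94)–(0.4674, 0.795, 1.94)  len=0.3419
  (v5,v1,v4) [+-+] → (0.4674, -0.795, 1.94)–(0.4674, -0.795, -1.1058)  len=3.0458
  (v5,v7,v1) [++-] → (0.4674, 0.45315, 1.94)–(0.4674, -0.795, 1.94)  len=1.2482
  (v3,v7,v2) [-+-] → (0.4674, 0.795, 1.94)–(0.4674, 0.795, 1.1058)  len=0.8342
  (v6,v4,v2) [++-] → (0.4674, -0.45315, -1.94)–(0.4674, 0.795, -1.94)  len=1.2482
  (v2,v7,v6) [-++] → (0.4674, 0.795, 1.1058)–(0.4674, 0.795, -1.94)  len=3.0458

Chained into 1 loop(s):
  loop 1: 8 segments, perimeter = 10.9400
Total perimeter = 10.940

loops=1 perimeter=10.940
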